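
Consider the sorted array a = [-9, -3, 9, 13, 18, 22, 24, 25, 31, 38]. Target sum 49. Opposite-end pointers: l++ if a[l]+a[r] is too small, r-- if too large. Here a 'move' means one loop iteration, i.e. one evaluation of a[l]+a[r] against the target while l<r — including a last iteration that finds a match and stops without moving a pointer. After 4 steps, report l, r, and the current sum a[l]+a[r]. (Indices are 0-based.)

l=3, r=8, sum=44

l=0 r=9: -9+38=29 <49, l++
l=1 r=9: -3+38=35 <49, l++
l=2 r=9: 9+38=47 <49, l++
l=3 r=9: 13+38=51 >49, r--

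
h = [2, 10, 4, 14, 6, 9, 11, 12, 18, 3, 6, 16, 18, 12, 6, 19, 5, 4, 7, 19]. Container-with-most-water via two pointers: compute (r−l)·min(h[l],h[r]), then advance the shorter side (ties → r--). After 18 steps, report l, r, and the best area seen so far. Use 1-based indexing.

l=16, r=17, best area=224

l=1 r=20: min(2,19)*19=38 best=38 *, l++
l=2 r=20: min(10,19)*18=180 best=180 *, l++
l=3 r=20: min(4,19)*17=68 best=180, l++
l=4 r=20: min(14,19)*16=224 best=224 *, l++
l=5 r=20: min(6,19)*15=90 best=224, l++
l=6 r=20: min(9,19)*14=126 best=224, l++
l=7 r=20: min(11,19)*13=143 best=224, l++
l=8 r=20: min(12,19)*12=144 best=224, l++
l=9 r=20: min(18,19)*11=198 best=224, l++
l=10 r=20: min(3,19)*10=30 best=224, l++
l=11 r=20: min(6,19)*9=54 best=224, l++
l=12 r=20: min(16,19)*8=128 best=224, l++
l=13 r=20: min(18,19)*7=126 best=224, l++
l=14 r=20: min(12,19)*6=72 best=224, l++
l=15 r=20: min(6,19)*5=30 best=224, l++
l=16 r=20: min(19,19)*4=76 best=224, r--
l=16 r=19: min(19,7)*3=21 best=224, r--
l=16 r=18: min(19,4)*2=8 best=224, r--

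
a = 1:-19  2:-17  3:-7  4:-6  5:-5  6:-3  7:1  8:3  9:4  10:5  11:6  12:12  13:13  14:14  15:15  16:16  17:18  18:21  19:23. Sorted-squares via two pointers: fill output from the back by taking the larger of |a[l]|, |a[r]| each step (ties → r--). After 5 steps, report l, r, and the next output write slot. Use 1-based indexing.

l=3, r=16, next write slot=14

l=1 r=19: |-19|<=|23| out[19]=529, r--
l=1 r=18: |-19|<=|21| out[18]=441, r--
l=1 r=17: |-19|>|18| out[17]=361, l++
l=2 r=17: |-17|<=|18| out[16]=324, r--
l=2 r=16: |-17|>|16| out[15]=289, l++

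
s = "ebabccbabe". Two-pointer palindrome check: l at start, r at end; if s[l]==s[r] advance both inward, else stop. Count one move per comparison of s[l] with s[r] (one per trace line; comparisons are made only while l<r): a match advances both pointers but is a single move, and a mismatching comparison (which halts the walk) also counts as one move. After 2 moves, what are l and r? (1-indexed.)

[1,10] 'e'=='e' → l++,r--
[2,9] 'b'=='b' → l++,r--

l=3, r=8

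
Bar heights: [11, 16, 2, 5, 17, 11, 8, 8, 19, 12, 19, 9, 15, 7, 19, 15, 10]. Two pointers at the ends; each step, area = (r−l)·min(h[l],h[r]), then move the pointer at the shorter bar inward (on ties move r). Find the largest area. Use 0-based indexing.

max area = 210

[0,16] min(11,10)*16=160 best=160 * → r--
[0,15] min(11,15)*15=165 best=165 * → l++
[1,15] min(16,15)*14=210 best=210 * → r--
[1,14] min(16,19)*13=208 best=210 → l++
[2,14] min(2,19)*12=24 best=210 → l++
[3,14] min(5,19)*11=55 best=210 → l++
[4,14] min(17,19)*10=170 best=210 → l++
[5,14] min(11,19)*9=99 best=210 → l++
[6,14] min(8,19)*8=64 best=210 → l++
[7,14] min(8,19)*7=56 best=210 → l++
[8,14] min(19,19)*6=114 best=210 → r--
[8,13] min(19,7)*5=35 best=210 → r--
[8,12] min(19,15)*4=60 best=210 → r--
[8,11] min(19,9)*3=27 best=210 → r--
[8,10] min(19,19)*2=38 best=210 → r--
[8,9] min(19,12)*1=12 best=210 → r--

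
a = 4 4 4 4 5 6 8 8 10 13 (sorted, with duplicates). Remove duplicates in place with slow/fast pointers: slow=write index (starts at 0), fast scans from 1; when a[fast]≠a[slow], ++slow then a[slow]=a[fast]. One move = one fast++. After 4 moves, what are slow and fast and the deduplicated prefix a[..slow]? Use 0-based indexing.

slow=1, fast=5, prefix=[4, 5]

slow=0 fast=1: a[fast]=4=a[slow] dup, fast++
slow=0 fast=2: a[fast]=4=a[slow] dup, fast++
slow=0 fast=3: a[fast]=4=a[slow] dup, fast++
slow=0 fast=4: a[fast]=5≠a[slow]=4 write a[1]=5, slow++,fast++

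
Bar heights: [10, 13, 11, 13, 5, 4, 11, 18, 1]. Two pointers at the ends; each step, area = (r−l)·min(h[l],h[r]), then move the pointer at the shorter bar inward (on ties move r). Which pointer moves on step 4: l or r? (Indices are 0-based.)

l

[0,8] min(10,1)*8=8 best=8 * → r--
[0,7] min(10,18)*7=70 best=70 * → l++
[1,7] min(13,18)*6=78 best=78 * → l++
[2,7] min(11,18)*5=55 best=78 → l++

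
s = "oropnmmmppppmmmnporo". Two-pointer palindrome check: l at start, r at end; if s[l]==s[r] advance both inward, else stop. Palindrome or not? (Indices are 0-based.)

palindrome

[0,19] 'o'=='o' → l++,r--
[1,18] 'r'=='r' → l++,r--
[2,17] 'o'=='o' → l++,r--
[3,16] 'p'=='p' → l++,r--
[4,15] 'n'=='n' → l++,r--
[5,14] 'm'=='m' → l++,r--
[6,13] 'm'=='m' → l++,r--
[7,12] 'm'=='m' → l++,r--
[8,11] 'p'=='p' → l++,r--
[9,10] 'p'=='p' → l++,r--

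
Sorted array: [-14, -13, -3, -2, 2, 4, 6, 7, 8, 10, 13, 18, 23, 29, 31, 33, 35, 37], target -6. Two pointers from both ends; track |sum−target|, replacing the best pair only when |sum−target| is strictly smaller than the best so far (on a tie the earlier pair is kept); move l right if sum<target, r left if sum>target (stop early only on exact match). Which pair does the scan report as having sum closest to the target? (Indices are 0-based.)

pair (-14, 8) with sum -6 (|Δ|=0)

[0,17] -14+37=23 d=29 * → r--
[0,16] -14+35=21 d=27 * → r--
[0,15] -14+33=19 d=25 * → r--
[0,14] -14+31=17 d=23 * → r--
[0,13] -14+29=15 d=21 * → r--
[0,12] -14+23=9 d=15 * → r--
[0,11] -14+18=4 d=10 * → r--
[0,10] -14+13=-1 d=5 * → r--
[0,9] -14+10=-4 d=2 * → r--
[0,8] -14+8=-6 d=0 * → stop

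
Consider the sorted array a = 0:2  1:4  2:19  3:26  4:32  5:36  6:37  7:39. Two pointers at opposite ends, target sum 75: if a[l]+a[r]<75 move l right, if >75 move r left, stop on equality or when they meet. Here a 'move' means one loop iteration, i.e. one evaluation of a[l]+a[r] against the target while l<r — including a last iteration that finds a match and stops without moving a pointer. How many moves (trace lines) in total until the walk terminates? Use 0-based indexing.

l=0 r=7: 2+39=41 <75, l++
l=1 r=7: 4+39=43 <75, l++
l=2 r=7: 19+39=58 <75, l++
l=3 r=7: 26+39=65 <75, l++
l=4 r=7: 32+39=71 <75, l++
l=5 r=7: 36+39=75, found

6 moves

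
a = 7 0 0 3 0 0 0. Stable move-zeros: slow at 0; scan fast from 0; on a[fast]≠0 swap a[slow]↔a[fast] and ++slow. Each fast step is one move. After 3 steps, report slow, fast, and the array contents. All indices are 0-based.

(s=0,f=0) a[fast]=7≠0 swap→a[0]=7 → slow++,fast++
(s=1,f=1) a[fast]=0 → fast++
(s=1,f=2) a[fast]=0 → fast++

slow=1, fast=3, a=[7, 0, 0, 3, 0, 0, 0]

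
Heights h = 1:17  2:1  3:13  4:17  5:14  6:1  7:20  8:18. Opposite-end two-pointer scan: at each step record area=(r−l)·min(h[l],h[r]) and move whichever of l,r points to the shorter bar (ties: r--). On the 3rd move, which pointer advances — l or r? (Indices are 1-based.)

l

[1,8] min(17,18)*7=119 best=119 * → l++
[2,8] min(1,18)*6=6 best=119 → l++
[3,8] min(13,18)*5=65 best=119 → l++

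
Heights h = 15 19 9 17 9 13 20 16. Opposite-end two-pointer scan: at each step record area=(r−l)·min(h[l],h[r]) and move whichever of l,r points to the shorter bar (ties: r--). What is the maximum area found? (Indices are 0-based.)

l=0 r=7: min(15,16)*7=105 best=105 *, l++
l=1 r=7: min(19,16)*6=96 best=105, r--
l=1 r=6: min(19,20)*5=95 best=105, l++
l=2 r=6: min(9,20)*4=36 best=105, l++
l=3 r=6: min(17,20)*3=51 best=105, l++
l=4 r=6: min(9,20)*2=18 best=105, l++
l=5 r=6: min(13,20)*1=13 best=105, l++

max area = 105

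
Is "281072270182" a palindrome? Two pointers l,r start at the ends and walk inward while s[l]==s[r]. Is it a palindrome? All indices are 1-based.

l=1 r=12: '2'=='2', l++,r--
l=2 r=11: '8'=='8', l++,r--
l=3 r=10: '1'=='1', l++,r--
l=4 r=9: '0'=='0', l++,r--
l=5 r=8: '7'=='7', l++,r--
l=6 r=7: '2'=='2', l++,r--

palindrome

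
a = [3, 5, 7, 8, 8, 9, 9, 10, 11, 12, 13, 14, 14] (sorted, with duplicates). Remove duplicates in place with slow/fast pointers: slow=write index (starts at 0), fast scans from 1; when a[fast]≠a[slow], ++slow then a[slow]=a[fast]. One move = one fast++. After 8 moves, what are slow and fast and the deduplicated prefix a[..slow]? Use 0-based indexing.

slow=6, fast=9, prefix=[3, 5, 7, 8, 9, 10, 11]

slow=0 fast=1: a[fast]=5≠a[slow]=3 write a[1]=5, slow++,fast++
slow=1 fast=2: a[fast]=7≠a[slow]=5 write a[2]=7, slow++,fast++
slow=2 fast=3: a[fast]=8≠a[slow]=7 write a[3]=8, slow++,fast++
slow=3 fast=4: a[fast]=8=a[slow] dup, fast++
slow=3 fast=5: a[fast]=9≠a[slow]=8 write a[4]=9, slow++,fast++
slow=4 fast=6: a[fast]=9=a[slow] dup, fast++
slow=4 fast=7: a[fast]=10≠a[slow]=9 write a[5]=10, slow++,fast++
slow=5 fast=8: a[fast]=11≠a[slow]=10 write a[6]=11, slow++,fast++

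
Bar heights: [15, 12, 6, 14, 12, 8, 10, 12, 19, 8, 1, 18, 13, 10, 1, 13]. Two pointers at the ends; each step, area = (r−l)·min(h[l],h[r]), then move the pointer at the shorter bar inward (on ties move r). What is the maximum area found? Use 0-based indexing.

max area = 195

l=0 r=15: min(15,13)*15=195 best=195 *, r--
l=0 r=14: min(15,1)*14=14 best=195, r--
l=0 r=13: min(15,10)*13=130 best=195, r--
l=0 r=12: min(15,13)*12=156 best=195, r--
l=0 r=11: min(15,18)*11=165 best=195, l++
l=1 r=11: min(12,18)*10=120 best=195, l++
l=2 r=11: min(6,18)*9=54 best=195, l++
l=3 r=11: min(14,18)*8=112 best=195, l++
l=4 r=11: min(12,18)*7=84 best=195, l++
l=5 r=11: min(8,18)*6=48 best=195, l++
l=6 r=11: min(10,18)*5=50 best=195, l++
l=7 r=11: min(12,18)*4=48 best=195, l++
l=8 r=11: min(19,18)*3=54 best=195, r--
l=8 r=10: min(19,1)*2=2 best=195, r--
l=8 r=9: min(19,8)*1=8 best=195, r--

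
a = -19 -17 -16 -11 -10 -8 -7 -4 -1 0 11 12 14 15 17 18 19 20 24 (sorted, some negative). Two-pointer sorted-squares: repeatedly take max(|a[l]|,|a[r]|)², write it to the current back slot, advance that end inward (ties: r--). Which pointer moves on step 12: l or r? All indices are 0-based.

r

l=0 r=18: |-19|<=|24| out[18]=576, r--
l=0 r=17: |-19|<=|20| out[17]=400, r--
l=0 r=16: |-19|<=|19| out[16]=361, r--
l=0 r=15: |-19|>|18| out[15]=361, l++
l=1 r=15: |-17|<=|18| out[14]=324, r--
l=1 r=14: |-17|<=|17| out[13]=289, r--
l=1 r=13: |-17|>|15| out[12]=289, l++
l=2 r=13: |-16|>|15| out[11]=256, l++
l=3 r=13: |-11|<=|15| out[10]=225, r--
l=3 r=12: |-11|<=|14| out[9]=196, r--
l=3 r=11: |-11|<=|12| out[8]=144, r--
l=3 r=10: |-11|<=|11| out[7]=121, r--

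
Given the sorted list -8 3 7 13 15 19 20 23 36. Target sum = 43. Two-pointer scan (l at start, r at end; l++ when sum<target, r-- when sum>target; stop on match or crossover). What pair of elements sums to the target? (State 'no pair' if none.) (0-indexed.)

(7, 36)

[0,8] -8+36=28 <43 → l++
[1,8] 3+36=39 <43 → l++
[2,8] 7+36=43 → found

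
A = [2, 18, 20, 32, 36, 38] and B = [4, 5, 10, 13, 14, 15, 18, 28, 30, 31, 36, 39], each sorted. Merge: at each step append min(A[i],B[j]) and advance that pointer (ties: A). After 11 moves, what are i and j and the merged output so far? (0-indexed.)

i=3, j=8, merged so far=[2, 4, 5, 10, 13, 14, 15, 18, 18, 20, 28]

i=0 j=0: A[i]=2<=B[j]=4 take 2, i++
i=1 j=0: A[i]=18>B[j]=4 take 4, j++
i=1 j=1: A[i]=18>B[j]=5 take 5, j++
i=1 j=2: A[i]=18>B[j]=10 take 10, j++
i=1 j=3: A[i]=18>B[j]=13 take 13, j++
i=1 j=4: A[i]=18>B[j]=14 take 14, j++
i=1 j=5: A[i]=18>B[j]=15 take 15, j++
i=1 j=6: A[i]=18<=B[j]=18 take 18, i++
i=2 j=6: A[i]=20>B[j]=18 take 18, j++
i=2 j=7: A[i]=20<=B[j]=28 take 20, i++
i=3 j=7: A[i]=32>B[j]=28 take 28, j++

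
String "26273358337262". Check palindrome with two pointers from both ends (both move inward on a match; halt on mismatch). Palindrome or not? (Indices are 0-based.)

[0,13] '2'=='2' → l++,r--
[1,12] '6'=='6' → l++,r--
[2,11] '2'=='2' → l++,r--
[3,10] '7'=='7' → l++,r--
[4,9] '3'=='3' → l++,r--
[5,8] '3'=='3' → l++,r--
[6,7] '5'!='8' → stop

not a palindrome (mismatch at 6,7)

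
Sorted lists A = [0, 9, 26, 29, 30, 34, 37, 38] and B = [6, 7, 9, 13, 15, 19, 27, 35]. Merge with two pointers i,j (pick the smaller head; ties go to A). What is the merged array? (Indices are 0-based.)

[0, 6, 7, 9, 9, 13, 15, 19, 26, 27, 29, 30, 34, 35, 37, 38]

i=0 j=0: A[i]=0<=B[j]=6 take 0, i++
i=1 j=0: A[i]=9>B[j]=6 take 6, j++
i=1 j=1: A[i]=9>B[j]=7 take 7, j++
i=1 j=2: A[i]=9<=B[j]=9 take 9, i++
i=2 j=2: A[i]=26>B[j]=9 take 9, j++
i=2 j=3: A[i]=26>B[j]=13 take 13, j++
i=2 j=4: A[i]=26>B[j]=15 take 15, j++
i=2 j=5: A[i]=26>B[j]=19 take 19, j++
i=2 j=6: A[i]=26<=B[j]=27 take 26, i++
i=3 j=6: A[i]=29>B[j]=27 take 27, j++
i=3 j=7: A[i]=29<=B[j]=35 take 29, i++
i=4 j=7: A[i]=30<=B[j]=35 take 30, i++
i=5 j=7: A[i]=34<=B[j]=35 take 34, i++
i=6 j=7: A[i]=37>B[j]=35 take 35, j++
i=6 j=8: B done, take A[i]=37, i++
i=7 j=8: B done, take A[i]=38, i++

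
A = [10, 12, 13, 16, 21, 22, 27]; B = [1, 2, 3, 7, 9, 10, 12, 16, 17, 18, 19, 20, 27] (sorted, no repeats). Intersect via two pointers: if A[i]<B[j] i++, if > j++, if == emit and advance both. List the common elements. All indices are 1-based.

[i=1,j=1] 10>1 → j++
[i=1,j=2] 10>2 → j++
[i=1,j=3] 10>3 → j++
[i=1,j=4] 10>7 → j++
[i=1,j=5] 10>9 → j++
[i=1,j=6] 10==10 emit → i++,j++
[i=2,j=7] 12==12 emit → i++,j++
[i=3,j=8] 13<16 → i++
[i=4,j=8] 16==16 emit → i++,j++
[i=5,j=9] 21>17 → j++
[i=5,j=10] 21>18 → j++
[i=5,j=11] 21>19 → j++
[i=5,j=12] 21>20 → j++
[i=5,j=13] 21<27 → i++
[i=6,j=13] 22<27 → i++
[i=7,j=13] 27==27 emit → i++,j++

intersection = [10, 12, 16, 27]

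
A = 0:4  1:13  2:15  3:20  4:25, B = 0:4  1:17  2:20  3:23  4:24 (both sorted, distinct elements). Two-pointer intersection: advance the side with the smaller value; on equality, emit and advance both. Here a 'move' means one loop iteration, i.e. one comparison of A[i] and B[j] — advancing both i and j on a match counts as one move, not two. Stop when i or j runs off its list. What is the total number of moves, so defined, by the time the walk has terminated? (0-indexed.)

7 moves

i=0 j=0: 4==4 emit, i++,j++
i=1 j=1: 13<17, i++
i=2 j=1: 15<17, i++
i=3 j=1: 20>17, j++
i=3 j=2: 20==20 emit, i++,j++
i=4 j=3: 25>23, j++
i=4 j=4: 25>24, j++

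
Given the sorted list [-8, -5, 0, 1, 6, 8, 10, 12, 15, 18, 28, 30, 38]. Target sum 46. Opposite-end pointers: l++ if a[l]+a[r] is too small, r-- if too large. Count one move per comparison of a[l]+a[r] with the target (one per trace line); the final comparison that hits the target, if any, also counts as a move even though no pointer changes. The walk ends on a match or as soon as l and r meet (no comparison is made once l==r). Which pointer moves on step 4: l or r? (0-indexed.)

l=0 r=12: -8+38=30 <46, l++
l=1 r=12: -5+38=33 <46, l++
l=2 r=12: 0+38=38 <46, l++
l=3 r=12: 1+38=39 <46, l++

l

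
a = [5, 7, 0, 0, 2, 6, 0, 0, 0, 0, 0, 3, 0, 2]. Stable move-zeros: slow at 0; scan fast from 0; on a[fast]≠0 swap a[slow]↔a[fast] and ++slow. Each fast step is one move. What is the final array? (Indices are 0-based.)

slow=0 fast=0: a[fast]=5≠0 swap→a[0]=5, slow++,fast++
slow=1 fast=1: a[fast]=7≠0 swap→a[1]=7, slow++,fast++
slow=2 fast=2: a[fast]=0, fast++
slow=2 fast=3: a[fast]=0, fast++
slow=2 fast=4: a[fast]=2≠0 swap→a[2]=2, slow++,fast++
slow=3 fast=5: a[fast]=6≠0 swap→a[3]=6, slow++,fast++
slow=4 fast=6: a[fast]=0, fast++
slow=4 fast=7: a[fast]=0, fast++
slow=4 fast=8: a[fast]=0, fast++
slow=4 fast=9: a[fast]=0, fast++
slow=4 fast=10: a[fast]=0, fast++
slow=4 fast=11: a[fast]=3≠0 swap→a[4]=3, slow++,fast++
slow=5 fast=12: a[fast]=0, fast++
slow=5 fast=13: a[fast]=2≠0 swap→a[5]=2, slow++,fast++

[5, 7, 2, 6, 3, 2, 0, 0, 0, 0, 0, 0, 0, 0]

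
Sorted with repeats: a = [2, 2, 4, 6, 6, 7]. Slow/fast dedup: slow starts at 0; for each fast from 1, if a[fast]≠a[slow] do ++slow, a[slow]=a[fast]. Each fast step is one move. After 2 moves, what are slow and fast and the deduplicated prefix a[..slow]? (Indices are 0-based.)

(s=0,f=1) a[fast]=2=a[slow] dup → fast++
(s=0,f=2) a[fast]=4≠a[slow]=2 write a[1]=4 → slow++,fast++

slow=1, fast=3, prefix=[2, 4]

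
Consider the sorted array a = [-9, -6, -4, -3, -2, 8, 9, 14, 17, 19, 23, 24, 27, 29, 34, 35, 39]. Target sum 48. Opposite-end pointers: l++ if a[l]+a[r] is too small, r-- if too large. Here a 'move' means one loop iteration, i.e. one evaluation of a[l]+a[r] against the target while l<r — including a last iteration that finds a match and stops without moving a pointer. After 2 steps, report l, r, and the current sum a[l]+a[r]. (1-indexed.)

l=1 r=17: -9+39=30 <48, l++
l=2 r=17: -6+39=33 <48, l++

l=3, r=17, sum=35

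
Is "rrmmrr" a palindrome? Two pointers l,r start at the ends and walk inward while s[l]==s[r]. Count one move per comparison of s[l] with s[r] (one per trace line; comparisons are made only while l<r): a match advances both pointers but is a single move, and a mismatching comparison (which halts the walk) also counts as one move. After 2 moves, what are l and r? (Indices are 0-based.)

l=0 r=5: 'r'=='r', l++,r--
l=1 r=4: 'r'=='r', l++,r--

l=2, r=3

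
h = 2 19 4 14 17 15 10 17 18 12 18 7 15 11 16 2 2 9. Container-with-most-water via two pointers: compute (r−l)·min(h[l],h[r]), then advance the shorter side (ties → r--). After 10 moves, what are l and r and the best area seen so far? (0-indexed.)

l=1, r=8, best area=208

[0,17] min(2,9)*17=34 best=34 * → l++
[1,17] min(19,9)*16=144 best=144 * → r--
[1,16] min(19,2)*15=30 best=144 → r--
[1,15] min(19,2)*14=28 best=144 → r--
[1,14] min(19,16)*13=208 best=208 * → r--
[1,13] min(19,11)*12=132 best=208 → r--
[1,12] min(19,15)*11=165 best=208 → r--
[1,11] min(19,7)*10=70 best=208 → r--
[1,10] min(19,18)*9=162 best=208 → r--
[1,9] min(19,12)*8=96 best=208 → r--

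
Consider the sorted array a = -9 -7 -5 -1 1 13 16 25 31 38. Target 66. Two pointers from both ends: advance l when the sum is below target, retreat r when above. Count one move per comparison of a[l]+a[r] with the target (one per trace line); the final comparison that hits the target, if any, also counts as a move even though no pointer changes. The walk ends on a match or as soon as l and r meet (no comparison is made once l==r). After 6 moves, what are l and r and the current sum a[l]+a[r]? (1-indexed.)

l=7, r=10, sum=54

l=1 r=10: -9+38=29 <66, l++
l=2 r=10: -7+38=31 <66, l++
l=3 r=10: -5+38=33 <66, l++
l=4 r=10: -1+38=37 <66, l++
l=5 r=10: 1+38=39 <66, l++
l=6 r=10: 13+38=51 <66, l++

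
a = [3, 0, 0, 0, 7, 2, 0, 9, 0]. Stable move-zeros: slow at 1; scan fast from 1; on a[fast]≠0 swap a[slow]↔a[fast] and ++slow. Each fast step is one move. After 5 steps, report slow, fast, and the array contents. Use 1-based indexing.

slow=1 fast=1: a[fast]=3≠0 swap→a[1]=3, slow++,fast++
slow=2 fast=2: a[fast]=0, fast++
slow=2 fast=3: a[fast]=0, fast++
slow=2 fast=4: a[fast]=0, fast++
slow=2 fast=5: a[fast]=7≠0 swap→a[2]=7, slow++,fast++

slow=3, fast=6, a=[3, 7, 0, 0, 0, 2, 0, 9, 0]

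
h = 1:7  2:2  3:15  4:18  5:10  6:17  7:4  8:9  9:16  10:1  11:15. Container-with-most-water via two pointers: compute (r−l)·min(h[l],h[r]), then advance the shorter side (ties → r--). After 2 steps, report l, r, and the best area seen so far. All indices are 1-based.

[1,11] min(7,15)*10=70 best=70 * → l++
[2,11] min(2,15)*9=18 best=70 → l++

l=3, r=11, best area=70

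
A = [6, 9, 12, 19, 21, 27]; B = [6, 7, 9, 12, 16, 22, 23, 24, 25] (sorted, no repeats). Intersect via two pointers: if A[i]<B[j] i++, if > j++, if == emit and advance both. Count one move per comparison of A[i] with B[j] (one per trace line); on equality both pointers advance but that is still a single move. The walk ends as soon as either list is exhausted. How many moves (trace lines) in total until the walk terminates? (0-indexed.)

[i=0,j=0] 6==6 emit → i++,j++
[i=1,j=1] 9>7 → j++
[i=1,j=2] 9==9 emit → i++,j++
[i=2,j=3] 12==12 emit → i++,j++
[i=3,j=4] 19>16 → j++
[i=3,j=5] 19<22 → i++
[i=4,j=5] 21<22 → i++
[i=5,j=5] 27>22 → j++
[i=5,j=6] 27>23 → j++
[i=5,j=7] 27>24 → j++
[i=5,j=8] 27>25 → j++

11 moves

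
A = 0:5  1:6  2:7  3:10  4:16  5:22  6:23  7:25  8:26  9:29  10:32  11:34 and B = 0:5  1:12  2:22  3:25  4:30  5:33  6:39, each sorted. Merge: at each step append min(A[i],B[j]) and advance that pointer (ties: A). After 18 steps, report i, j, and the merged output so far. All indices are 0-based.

[i=0,j=0] A[i]=5<=B[j]=5 take 5 → i++
[i=1,j=0] A[i]=6>B[j]=5 take 5 → j++
[i=1,j=1] A[i]=6<=B[j]=12 take 6 → i++
[i=2,j=1] A[i]=7<=B[j]=12 take 7 → i++
[i=3,j=1] A[i]=10<=B[j]=12 take 10 → i++
[i=4,j=1] A[i]=16>B[j]=12 take 12 → j++
[i=4,j=2] A[i]=16<=B[j]=22 take 16 → i++
[i=5,j=2] A[i]=22<=B[j]=22 take 22 → i++
[i=6,j=2] A[i]=23>B[j]=22 take 22 → j++
[i=6,j=3] A[i]=23<=B[j]=25 take 23 → i++
[i=7,j=3] A[i]=25<=B[j]=25 take 25 → i++
[i=8,j=3] A[i]=26>B[j]=25 take 25 → j++
[i=8,j=4] A[i]=26<=B[j]=30 take 26 → i++
[i=9,j=4] A[i]=29<=B[j]=30 take 29 → i++
[i=10,j=4] A[i]=32>B[j]=30 take 30 → j++
[i=10,j=5] A[i]=32<=B[j]=33 take 32 → i++
[i=11,j=5] A[i]=34>B[j]=33 take 33 → j++
[i=11,j=6] A[i]=34<=B[j]=39 take 34 → i++

i=12, j=6, merged so far=[5, 5, 6, 7, 10, 12, 16, 22, 22, 23, 25, 25, 26, 29, 30, 32, 33, 34]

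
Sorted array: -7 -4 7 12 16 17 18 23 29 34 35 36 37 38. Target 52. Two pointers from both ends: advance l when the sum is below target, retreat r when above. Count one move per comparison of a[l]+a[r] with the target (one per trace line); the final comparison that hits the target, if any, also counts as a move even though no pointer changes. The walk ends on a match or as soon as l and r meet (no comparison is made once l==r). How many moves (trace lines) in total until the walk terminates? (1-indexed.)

7 moves

l=1 r=14: -7+38=31 <52, l++
l=2 r=14: -4+38=34 <52, l++
l=3 r=14: 7+38=45 <52, l++
l=4 r=14: 12+38=50 <52, l++
l=5 r=14: 16+38=54 >52, r--
l=5 r=13: 16+37=53 >52, r--
l=5 r=12: 16+36=52, found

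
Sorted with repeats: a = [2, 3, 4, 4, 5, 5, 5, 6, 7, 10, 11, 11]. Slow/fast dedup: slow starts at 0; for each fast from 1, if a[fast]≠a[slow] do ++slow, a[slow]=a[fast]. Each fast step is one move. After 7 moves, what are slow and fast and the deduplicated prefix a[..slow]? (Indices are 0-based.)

slow=4, fast=8, prefix=[2, 3, 4, 5, 6]

(s=0,f=1) a[fast]=3≠a[slow]=2 write a[1]=3 → slow++,fast++
(s=1,f=2) a[fast]=4≠a[slow]=3 write a[2]=4 → slow++,fast++
(s=2,f=3) a[fast]=4=a[slow] dup → fast++
(s=2,f=4) a[fast]=5≠a[slow]=4 write a[3]=5 → slow++,fast++
(s=3,f=5) a[fast]=5=a[slow] dup → fast++
(s=3,f=6) a[fast]=5=a[slow] dup → fast++
(s=3,f=7) a[fast]=6≠a[slow]=5 write a[4]=6 → slow++,fast++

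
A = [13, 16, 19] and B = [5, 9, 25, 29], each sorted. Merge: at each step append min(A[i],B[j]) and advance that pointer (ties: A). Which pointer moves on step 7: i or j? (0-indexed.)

j

i=0 j=0: A[i]=13>B[j]=5 take 5, j++
i=0 j=1: A[i]=13>B[j]=9 take 9, j++
i=0 j=2: A[i]=13<=B[j]=25 take 13, i++
i=1 j=2: A[i]=16<=B[j]=25 take 16, i++
i=2 j=2: A[i]=19<=B[j]=25 take 19, i++
i=3 j=2: A done, take B[j]=25, j++
i=3 j=3: A done, take B[j]=29, j++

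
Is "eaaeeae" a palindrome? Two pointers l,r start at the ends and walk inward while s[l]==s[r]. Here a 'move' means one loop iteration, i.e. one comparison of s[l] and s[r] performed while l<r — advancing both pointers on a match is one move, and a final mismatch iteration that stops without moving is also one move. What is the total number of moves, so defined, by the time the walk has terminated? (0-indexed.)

[0,6] 'e'=='e' → l++,r--
[1,5] 'a'=='a' → l++,r--
[2,4] 'a'!='e' → stop

3 moves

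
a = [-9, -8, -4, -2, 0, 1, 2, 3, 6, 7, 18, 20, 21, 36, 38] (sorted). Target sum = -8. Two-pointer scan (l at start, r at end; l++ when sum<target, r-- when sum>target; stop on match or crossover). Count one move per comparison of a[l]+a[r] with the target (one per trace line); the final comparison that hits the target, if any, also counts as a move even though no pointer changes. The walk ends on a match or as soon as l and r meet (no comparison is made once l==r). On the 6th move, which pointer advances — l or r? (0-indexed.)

r

l=0 r=14: -9+38=29 >-8, r--
l=0 r=13: -9+36=27 >-8, r--
l=0 r=12: -9+21=12 >-8, r--
l=0 r=11: -9+20=11 >-8, r--
l=0 r=10: -9+18=9 >-8, r--
l=0 r=9: -9+7=-2 >-8, r--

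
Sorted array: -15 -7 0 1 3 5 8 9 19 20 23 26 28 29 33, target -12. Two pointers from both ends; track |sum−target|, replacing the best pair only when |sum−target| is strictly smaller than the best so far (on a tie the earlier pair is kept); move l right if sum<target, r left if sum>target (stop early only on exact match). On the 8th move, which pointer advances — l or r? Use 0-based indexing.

[0,14] -15+33=18 d=30 * → r--
[0,13] -15+29=14 d=26 * → r--
[0,12] -15+28=13 d=25 * → r--
[0,11] -15+26=11 d=23 * → r--
[0,10] -15+23=8 d=20 * → r--
[0,9] -15+20=5 d=17 * → r--
[0,8] -15+19=4 d=16 * → r--
[0,7] -15+9=-6 d=6 * → r--

r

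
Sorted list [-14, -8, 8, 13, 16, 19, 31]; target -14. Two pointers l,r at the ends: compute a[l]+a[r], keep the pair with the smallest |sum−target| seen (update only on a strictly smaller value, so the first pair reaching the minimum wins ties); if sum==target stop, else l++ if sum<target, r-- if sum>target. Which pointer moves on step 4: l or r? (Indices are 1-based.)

r

l=1 r=7: -14+31=17 d=31 *, r--
l=1 r=6: -14+19=5 d=19 *, r--
l=1 r=5: -14+16=2 d=16 *, r--
l=1 r=4: -14+13=-1 d=13 *, r--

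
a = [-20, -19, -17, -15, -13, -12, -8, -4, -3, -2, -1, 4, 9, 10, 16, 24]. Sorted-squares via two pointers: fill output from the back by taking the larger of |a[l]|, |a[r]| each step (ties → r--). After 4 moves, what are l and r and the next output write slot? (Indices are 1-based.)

l=4, r=15, next write slot=12

l=1 r=16: |-20|<=|24| out[16]=576, r--
l=1 r=15: |-20|>|16| out[15]=400, l++
l=2 r=15: |-19|>|16| out[14]=361, l++
l=3 r=15: |-17|>|16| out[13]=289, l++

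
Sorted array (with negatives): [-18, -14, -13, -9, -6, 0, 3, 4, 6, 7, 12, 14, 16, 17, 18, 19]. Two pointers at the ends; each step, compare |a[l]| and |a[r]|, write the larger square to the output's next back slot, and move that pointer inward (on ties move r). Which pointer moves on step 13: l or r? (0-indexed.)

l

[0,15] |-18|<=|19| out[15]=361 → r--
[0,14] |-18|<=|18| out[14]=324 → r--
[0,13] |-18|>|17| out[13]=324 → l++
[1,13] |-14|<=|17| out[12]=289 → r--
[1,12] |-14|<=|16| out[11]=256 → r--
[1,11] |-14|<=|14| out[10]=196 → r--
[1,10] |-14|>|12| out[9]=196 → l++
[2,10] |-13|>|12| out[8]=169 → l++
[3,10] |-9|<=|12| out[7]=144 → r--
[3,9] |-9|>|7| out[6]=81 → l++
[4,9] |-6|<=|7| out[5]=49 → r--
[4,8] |-6|<=|6| out[4]=36 → r--
[4,7] |-6|>|4| out[3]=36 → l++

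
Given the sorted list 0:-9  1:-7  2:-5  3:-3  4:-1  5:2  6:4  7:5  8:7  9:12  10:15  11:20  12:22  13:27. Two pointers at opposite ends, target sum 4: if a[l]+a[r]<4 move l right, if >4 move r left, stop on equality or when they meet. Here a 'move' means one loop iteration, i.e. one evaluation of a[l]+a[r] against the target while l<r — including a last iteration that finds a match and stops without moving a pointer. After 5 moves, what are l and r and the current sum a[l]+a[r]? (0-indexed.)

l=1, r=9, sum=5

l=0 r=13: -9+27=18 >4, r--
l=0 r=12: -9+22=13 >4, r--
l=0 r=11: -9+20=11 >4, r--
l=0 r=10: -9+15=6 >4, r--
l=0 r=9: -9+12=3 <4, l++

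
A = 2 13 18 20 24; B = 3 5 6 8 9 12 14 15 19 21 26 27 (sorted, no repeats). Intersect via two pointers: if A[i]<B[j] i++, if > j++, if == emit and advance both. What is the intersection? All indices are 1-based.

i=1 j=1: 2<3, i++
i=2 j=1: 13>3, j++
i=2 j=2: 13>5, j++
i=2 j=3: 13>6, j++
i=2 j=4: 13>8, j++
i=2 j=5: 13>9, j++
i=2 j=6: 13>12, j++
i=2 j=7: 13<14, i++
i=3 j=7: 18>14, j++
i=3 j=8: 18>15, j++
i=3 j=9: 18<19, i++
i=4 j=9: 20>19, j++
i=4 j=10: 20<21, i++
i=5 j=10: 24>21, j++
i=5 j=11: 24<26, i++

intersection = []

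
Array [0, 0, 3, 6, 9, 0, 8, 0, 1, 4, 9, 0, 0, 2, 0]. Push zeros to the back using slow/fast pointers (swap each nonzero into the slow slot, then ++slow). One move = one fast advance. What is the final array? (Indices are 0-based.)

[3, 6, 9, 8, 1, 4, 9, 2, 0, 0, 0, 0, 0, 0, 0]

(s=0,f=0) a[fast]=0 → fast++
(s=0,f=1) a[fast]=0 → fast++
(s=0,f=2) a[fast]=3≠0 swap→a[0]=3 → slow++,fast++
(s=1,f=3) a[fast]=6≠0 swap→a[1]=6 → slow++,fast++
(s=2,f=4) a[fast]=9≠0 swap→a[2]=9 → slow++,fast++
(s=3,f=5) a[fast]=0 → fast++
(s=3,f=6) a[fast]=8≠0 swap→a[3]=8 → slow++,fast++
(s=4,f=7) a[fast]=0 → fast++
(s=4,f=8) a[fast]=1≠0 swap→a[4]=1 → slow++,fast++
(s=5,f=9) a[fast]=4≠0 swap→a[5]=4 → slow++,fast++
(s=6,f=10) a[fast]=9≠0 swap→a[6]=9 → slow++,fast++
(s=7,f=11) a[fast]=0 → fast++
(s=7,f=12) a[fast]=0 → fast++
(s=7,f=13) a[fast]=2≠0 swap→a[7]=2 → slow++,fast++
(s=8,f=14) a[fast]=0 → fast++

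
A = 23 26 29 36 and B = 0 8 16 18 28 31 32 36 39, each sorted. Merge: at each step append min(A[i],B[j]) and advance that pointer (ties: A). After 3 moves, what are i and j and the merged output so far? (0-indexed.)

i=0, j=3, merged so far=[0, 8, 16]

i=0 j=0: A[i]=23>B[j]=0 take 0, j++
i=0 j=1: A[i]=23>B[j]=8 take 8, j++
i=0 j=2: A[i]=23>B[j]=16 take 16, j++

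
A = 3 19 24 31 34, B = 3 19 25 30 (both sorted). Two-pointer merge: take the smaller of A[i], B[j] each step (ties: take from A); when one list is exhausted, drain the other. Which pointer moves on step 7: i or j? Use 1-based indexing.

i=1 j=1: A[i]=3<=B[j]=3 take 3, i++
i=2 j=1: A[i]=19>B[j]=3 take 3, j++
i=2 j=2: A[i]=19<=B[j]=19 take 19, i++
i=3 j=2: A[i]=24>B[j]=19 take 19, j++
i=3 j=3: A[i]=24<=B[j]=25 take 24, i++
i=4 j=3: A[i]=31>B[j]=25 take 25, j++
i=4 j=4: A[i]=31>B[j]=30 take 30, j++

j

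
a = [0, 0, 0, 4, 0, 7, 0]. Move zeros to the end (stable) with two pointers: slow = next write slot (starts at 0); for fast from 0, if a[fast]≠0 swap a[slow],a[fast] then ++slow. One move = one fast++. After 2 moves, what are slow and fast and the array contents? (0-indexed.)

slow=0, fast=2, a=[0, 0, 0, 4, 0, 7, 0]

(s=0,f=0) a[fast]=0 → fast++
(s=0,f=1) a[fast]=0 → fast++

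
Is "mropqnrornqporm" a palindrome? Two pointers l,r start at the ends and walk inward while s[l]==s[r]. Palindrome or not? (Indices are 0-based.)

l=0 r=14: 'm'=='m', l++,r--
l=1 r=13: 'r'=='r', l++,r--
l=2 r=12: 'o'=='o', l++,r--
l=3 r=11: 'p'=='p', l++,r--
l=4 r=10: 'q'=='q', l++,r--
l=5 r=9: 'n'=='n', l++,r--
l=6 r=8: 'r'=='r', l++,r--

palindrome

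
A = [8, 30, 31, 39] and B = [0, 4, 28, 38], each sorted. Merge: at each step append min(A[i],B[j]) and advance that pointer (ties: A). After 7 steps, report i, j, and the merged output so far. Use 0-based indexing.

i=3, j=4, merged so far=[0, 4, 8, 28, 30, 31, 38]

[i=0,j=0] A[i]=8>B[j]=0 take 0 → j++
[i=0,j=1] A[i]=8>B[j]=4 take 4 → j++
[i=0,j=2] A[i]=8<=B[j]=28 take 8 → i++
[i=1,j=2] A[i]=30>B[j]=28 take 28 → j++
[i=1,j=3] A[i]=30<=B[j]=38 take 30 → i++
[i=2,j=3] A[i]=31<=B[j]=38 take 31 → i++
[i=3,j=3] A[i]=39>B[j]=38 take 38 → j++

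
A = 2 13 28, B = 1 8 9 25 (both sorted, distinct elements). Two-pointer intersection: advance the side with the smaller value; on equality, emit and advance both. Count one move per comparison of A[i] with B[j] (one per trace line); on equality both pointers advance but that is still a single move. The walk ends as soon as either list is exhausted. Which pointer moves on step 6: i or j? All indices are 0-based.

j

i=0 j=0: 2>1, j++
i=0 j=1: 2<8, i++
i=1 j=1: 13>8, j++
i=1 j=2: 13>9, j++
i=1 j=3: 13<25, i++
i=2 j=3: 28>25, j++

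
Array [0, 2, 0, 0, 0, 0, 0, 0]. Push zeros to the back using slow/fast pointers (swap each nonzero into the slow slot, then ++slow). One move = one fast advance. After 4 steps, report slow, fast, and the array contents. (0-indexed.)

slow=1, fast=4, a=[2, 0, 0, 0, 0, 0, 0, 0]

slow=0 fast=0: a[fast]=0, fast++
slow=0 fast=1: a[fast]=2≠0 swap→a[0]=2, slow++,fast++
slow=1 fast=2: a[fast]=0, fast++
slow=1 fast=3: a[fast]=0, fast++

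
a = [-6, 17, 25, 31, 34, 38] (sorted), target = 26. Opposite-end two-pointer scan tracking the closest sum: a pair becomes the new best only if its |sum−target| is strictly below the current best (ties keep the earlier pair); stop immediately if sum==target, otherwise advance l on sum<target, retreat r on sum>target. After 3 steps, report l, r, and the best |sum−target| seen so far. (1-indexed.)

l=1 r=6: -6+38=32 d=6 *, r--
l=1 r=5: -6+34=28 d=2 *, r--
l=1 r=4: -6+31=25 d=1 *, l++

l=2, r=4, best |Δ|=1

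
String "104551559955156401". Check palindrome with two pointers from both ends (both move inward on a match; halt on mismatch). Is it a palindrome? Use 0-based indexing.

not a palindrome (mismatch at 3,14)

[0,17] '1'=='1' → l++,r--
[1,16] '0'=='0' → l++,r--
[2,15] '4'=='4' → l++,r--
[3,14] '5'!='6' → stop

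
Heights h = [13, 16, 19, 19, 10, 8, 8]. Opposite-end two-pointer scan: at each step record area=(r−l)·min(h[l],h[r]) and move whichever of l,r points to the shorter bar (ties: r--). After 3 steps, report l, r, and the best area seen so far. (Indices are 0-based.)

l=0 r=6: min(13,8)*6=48 best=48 *, r--
l=0 r=5: min(13,8)*5=40 best=48, r--
l=0 r=4: min(13,10)*4=40 best=48, r--

l=0, r=3, best area=48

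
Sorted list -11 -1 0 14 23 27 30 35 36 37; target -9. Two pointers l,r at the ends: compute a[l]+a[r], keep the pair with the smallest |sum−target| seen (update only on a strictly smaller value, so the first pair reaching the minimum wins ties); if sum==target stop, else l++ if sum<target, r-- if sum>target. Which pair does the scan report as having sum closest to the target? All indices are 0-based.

pair (-11, 0) with sum -11 (|Δ|=2)

[0,9] -11+37=26 d=35 * → r--
[0,8] -11+36=25 d=34 * → r--
[0,7] -11+35=24 d=33 * → r--
[0,6] -11+30=19 d=28 * → r--
[0,5] -11+27=16 d=25 * → r--
[0,4] -11+23=12 d=21 * → r--
[0,3] -11+14=3 d=12 * → r--
[0,2] -11+0=-11 d=2 * → l++
[1,2] -1+0=-1 d=8 → r--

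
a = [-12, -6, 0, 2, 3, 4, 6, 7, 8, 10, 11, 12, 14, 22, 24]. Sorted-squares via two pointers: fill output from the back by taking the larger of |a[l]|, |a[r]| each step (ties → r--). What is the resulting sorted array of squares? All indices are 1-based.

[1,15] |-12|<=|24| out[15]=576 → r--
[1,14] |-12|<=|22| out[14]=484 → r--
[1,13] |-12|<=|14| out[13]=196 → r--
[1,12] |-12|<=|12| out[12]=144 → r--
[1,11] |-12|>|11| out[11]=144 → l++
[2,11] |-6|<=|11| out[10]=121 → r--
[2,10] |-6|<=|10| out[9]=100 → r--
[2,9] |-6|<=|8| out[8]=64 → r--
[2,8] |-6|<=|7| out[7]=49 → r--
[2,7] |-6|<=|6| out[6]=36 → r--
[2,6] |-6|>|4| out[5]=36 → l++
[3,6] |0|<=|4| out[4]=16 → r--
[3,5] |0|<=|3| out[3]=9 → r--
[3,4] |0|<=|2| out[2]=4 → r--
[3,3] |0|<=|0| out[1]=0 → r--

[0, 4, 9, 16, 36, 36, 49, 64, 100, 121, 144, 144, 196, 484, 576]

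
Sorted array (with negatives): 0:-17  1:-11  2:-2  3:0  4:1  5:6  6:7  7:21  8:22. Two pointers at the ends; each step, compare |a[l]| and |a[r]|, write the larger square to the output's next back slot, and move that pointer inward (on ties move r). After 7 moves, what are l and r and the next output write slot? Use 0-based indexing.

l=3, r=4, next write slot=1

[0,8] |-17|<=|22| out[8]=484 → r--
[0,7] |-17|<=|21| out[7]=441 → r--
[0,6] |-17|>|7| out[6]=289 → l++
[1,6] |-11|>|7| out[5]=121 → l++
[2,6] |-2|<=|7| out[4]=49 → r--
[2,5] |-2|<=|6| out[3]=36 → r--
[2,4] |-2|>|1| out[2]=4 → l++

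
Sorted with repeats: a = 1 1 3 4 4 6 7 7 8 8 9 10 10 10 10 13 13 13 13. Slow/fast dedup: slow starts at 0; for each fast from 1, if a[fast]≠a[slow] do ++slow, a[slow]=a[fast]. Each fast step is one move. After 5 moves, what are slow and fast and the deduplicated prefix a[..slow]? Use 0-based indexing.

slow=3, fast=6, prefix=[1, 3, 4, 6]

(s=0,f=1) a[fast]=1=a[slow] dup → fast++
(s=0,f=2) a[fast]=3≠a[slow]=1 write a[1]=3 → slow++,fast++
(s=1,f=3) a[fast]=4≠a[slow]=3 write a[2]=4 → slow++,fast++
(s=2,f=4) a[fast]=4=a[slow] dup → fast++
(s=2,f=5) a[fast]=6≠a[slow]=4 write a[3]=6 → slow++,fast++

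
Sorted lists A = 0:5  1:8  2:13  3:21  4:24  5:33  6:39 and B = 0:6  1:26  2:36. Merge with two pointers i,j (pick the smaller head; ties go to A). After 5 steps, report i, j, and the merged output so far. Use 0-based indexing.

[i=0,j=0] A[i]=5<=B[j]=6 take 5 → i++
[i=1,j=0] A[i]=8>B[j]=6 take 6 → j++
[i=1,j=1] A[i]=8<=B[j]=26 take 8 → i++
[i=2,j=1] A[i]=13<=B[j]=26 take 13 → i++
[i=3,j=1] A[i]=21<=B[j]=26 take 21 → i++

i=4, j=1, merged so far=[5, 6, 8, 13, 21]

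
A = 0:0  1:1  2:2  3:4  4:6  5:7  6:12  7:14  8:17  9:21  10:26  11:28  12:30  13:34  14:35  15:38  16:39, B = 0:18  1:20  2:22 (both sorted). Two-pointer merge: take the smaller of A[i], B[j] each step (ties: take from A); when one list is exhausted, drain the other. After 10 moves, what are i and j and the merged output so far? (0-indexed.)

i=9, j=1, merged so far=[0, 1, 2, 4, 6, 7, 12, 14, 17, 18]

i=0 j=0: A[i]=0<=B[j]=18 take 0, i++
i=1 j=0: A[i]=1<=B[j]=18 take 1, i++
i=2 j=0: A[i]=2<=B[j]=18 take 2, i++
i=3 j=0: A[i]=4<=B[j]=18 take 4, i++
i=4 j=0: A[i]=6<=B[j]=18 take 6, i++
i=5 j=0: A[i]=7<=B[j]=18 take 7, i++
i=6 j=0: A[i]=12<=B[j]=18 take 12, i++
i=7 j=0: A[i]=14<=B[j]=18 take 14, i++
i=8 j=0: A[i]=17<=B[j]=18 take 17, i++
i=9 j=0: A[i]=21>B[j]=18 take 18, j++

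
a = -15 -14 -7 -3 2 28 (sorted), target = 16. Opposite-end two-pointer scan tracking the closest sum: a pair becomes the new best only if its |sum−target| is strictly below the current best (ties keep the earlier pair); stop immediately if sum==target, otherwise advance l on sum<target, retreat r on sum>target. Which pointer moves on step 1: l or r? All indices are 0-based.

l

l=0 r=5: -15+28=13 d=3 *, l++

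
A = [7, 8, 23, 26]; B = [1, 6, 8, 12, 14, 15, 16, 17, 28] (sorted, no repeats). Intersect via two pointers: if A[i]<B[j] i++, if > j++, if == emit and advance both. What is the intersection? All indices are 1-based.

[i=1,j=1] 7>1 → j++
[i=1,j=2] 7>6 → j++
[i=1,j=3] 7<8 → i++
[i=2,j=3] 8==8 emit → i++,j++
[i=3,j=4] 23>12 → j++
[i=3,j=5] 23>14 → j++
[i=3,j=6] 23>15 → j++
[i=3,j=7] 23>16 → j++
[i=3,j=8] 23>17 → j++
[i=3,j=9] 23<28 → i++
[i=4,j=9] 26<28 → i++

intersection = [8]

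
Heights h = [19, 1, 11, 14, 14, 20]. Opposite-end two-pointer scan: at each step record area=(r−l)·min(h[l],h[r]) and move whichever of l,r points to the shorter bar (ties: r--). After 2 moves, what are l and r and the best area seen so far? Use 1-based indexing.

l=1 r=6: min(19,20)*5=95 best=95 *, l++
l=2 r=6: min(1,20)*4=4 best=95, l++

l=3, r=6, best area=95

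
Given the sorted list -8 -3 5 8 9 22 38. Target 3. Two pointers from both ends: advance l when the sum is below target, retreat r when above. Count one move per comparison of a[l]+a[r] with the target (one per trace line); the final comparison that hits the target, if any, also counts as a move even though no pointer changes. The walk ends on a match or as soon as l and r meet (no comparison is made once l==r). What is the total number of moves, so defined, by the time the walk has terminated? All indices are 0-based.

l=0 r=6: -8+38=30 >3, r--
l=0 r=5: -8+22=14 >3, r--
l=0 r=4: -8+9=1 <3, l++
l=1 r=4: -3+9=6 >3, r--
l=1 r=3: -3+8=5 >3, r--
l=1 r=2: -3+5=2 <3, l++

6 moves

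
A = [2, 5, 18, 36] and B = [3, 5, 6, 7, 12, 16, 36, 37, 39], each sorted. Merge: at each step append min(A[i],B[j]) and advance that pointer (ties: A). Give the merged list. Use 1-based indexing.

[i=1,j=1] A[i]=2<=B[j]=3 take 2 → i++
[i=2,j=1] A[i]=5>B[j]=3 take 3 → j++
[i=2,j=2] A[i]=5<=B[j]=5 take 5 → i++
[i=3,j=2] A[i]=18>B[j]=5 take 5 → j++
[i=3,j=3] A[i]=18>B[j]=6 take 6 → j++
[i=3,j=4] A[i]=18>B[j]=7 take 7 → j++
[i=3,j=5] A[i]=18>B[j]=12 take 12 → j++
[i=3,j=6] A[i]=18>B[j]=16 take 16 → j++
[i=3,j=7] A[i]=18<=B[j]=36 take 18 → i++
[i=4,j=7] A[i]=36<=B[j]=36 take 36 → i++
[i=5,j=7] A done, take B[j]=36 → j++
[i=5,j=8] A done, take B[j]=37 → j++
[i=5,j=9] A done, take B[j]=39 → j++

[2, 3, 5, 5, 6, 7, 12, 16, 18, 36, 36, 37, 39]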